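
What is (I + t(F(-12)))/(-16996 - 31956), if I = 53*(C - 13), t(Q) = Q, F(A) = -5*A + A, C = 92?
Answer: -4235/48952 ≈ -0.086513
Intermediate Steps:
F(A) = -4*A
I = 4187 (I = 53*(92 - 13) = 53*79 = 4187)
(I + t(F(-12)))/(-16996 - 31956) = (4187 - 4*(-12))/(-16996 - 31956) = (4187 + 48)/(-48952) = 4235*(-1/48952) = -4235/48952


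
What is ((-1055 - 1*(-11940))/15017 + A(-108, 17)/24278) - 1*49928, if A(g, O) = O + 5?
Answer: -9101310873662/182291363 ≈ -49927.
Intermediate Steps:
A(g, O) = 5 + O
((-1055 - 1*(-11940))/15017 + A(-108, 17)/24278) - 1*49928 = ((-1055 - 1*(-11940))/15017 + (5 + 17)/24278) - 1*49928 = ((-1055 + 11940)*(1/15017) + 22*(1/24278)) - 49928 = (10885*(1/15017) + 11/12139) - 49928 = (10885/15017 + 11/12139) - 49928 = 132298202/182291363 - 49928 = -9101310873662/182291363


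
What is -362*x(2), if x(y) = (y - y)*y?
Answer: 0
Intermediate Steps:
x(y) = 0 (x(y) = 0*y = 0)
-362*x(2) = -362*0 = 0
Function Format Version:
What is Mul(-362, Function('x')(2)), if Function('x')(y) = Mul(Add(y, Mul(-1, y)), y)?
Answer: 0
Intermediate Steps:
Function('x')(y) = 0 (Function('x')(y) = Mul(0, y) = 0)
Mul(-362, Function('x')(2)) = Mul(-362, 0) = 0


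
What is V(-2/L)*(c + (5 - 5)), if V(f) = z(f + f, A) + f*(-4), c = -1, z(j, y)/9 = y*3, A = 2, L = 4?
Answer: -56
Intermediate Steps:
z(j, y) = 27*y (z(j, y) = 9*(y*3) = 9*(3*y) = 27*y)
V(f) = 54 - 4*f (V(f) = 27*2 + f*(-4) = 54 - 4*f)
V(-2/L)*(c + (5 - 5)) = (54 - (-8)/4)*(-1 + (5 - 5)) = (54 - (-8)/4)*(-1 + 0) = (54 - 4*(-1/2))*(-1) = (54 + 2)*(-1) = 56*(-1) = -56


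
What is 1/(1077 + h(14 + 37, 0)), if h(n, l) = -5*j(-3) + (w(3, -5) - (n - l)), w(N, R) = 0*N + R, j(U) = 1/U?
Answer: 3/3068 ≈ 0.00097784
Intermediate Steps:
w(N, R) = R (w(N, R) = 0 + R = R)
h(n, l) = -10/3 + l - n (h(n, l) = -5/(-3) + (-5 - (n - l)) = -5*(-⅓) + (-5 + (l - n)) = 5/3 + (-5 + l - n) = -10/3 + l - n)
1/(1077 + h(14 + 37, 0)) = 1/(1077 + (-10/3 + 0 - (14 + 37))) = 1/(1077 + (-10/3 + 0 - 1*51)) = 1/(1077 + (-10/3 + 0 - 51)) = 1/(1077 - 163/3) = 1/(3068/3) = 3/3068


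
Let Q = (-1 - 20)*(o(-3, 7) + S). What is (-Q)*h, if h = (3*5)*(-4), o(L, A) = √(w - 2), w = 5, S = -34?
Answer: 42840 - 1260*√3 ≈ 40658.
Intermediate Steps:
o(L, A) = √3 (o(L, A) = √(5 - 2) = √3)
h = -60 (h = 15*(-4) = -60)
Q = 714 - 21*√3 (Q = (-1 - 20)*(√3 - 34) = -21*(-34 + √3) = 714 - 21*√3 ≈ 677.63)
(-Q)*h = -(714 - 21*√3)*(-60) = (-714 + 21*√3)*(-60) = 42840 - 1260*√3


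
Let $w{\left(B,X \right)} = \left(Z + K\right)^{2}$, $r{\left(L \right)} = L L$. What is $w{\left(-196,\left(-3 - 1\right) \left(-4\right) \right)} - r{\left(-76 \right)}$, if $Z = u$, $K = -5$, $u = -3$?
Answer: $-5712$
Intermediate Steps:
$r{\left(L \right)} = L^{2}$
$Z = -3$
$w{\left(B,X \right)} = 64$ ($w{\left(B,X \right)} = \left(-3 - 5\right)^{2} = \left(-8\right)^{2} = 64$)
$w{\left(-196,\left(-3 - 1\right) \left(-4\right) \right)} - r{\left(-76 \right)} = 64 - \left(-76\right)^{2} = 64 - 5776 = -5712$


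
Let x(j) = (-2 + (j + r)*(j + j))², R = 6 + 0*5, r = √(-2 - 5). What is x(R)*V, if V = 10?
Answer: 38920 + 16800*I*√7 ≈ 38920.0 + 44449.0*I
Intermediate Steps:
r = I*√7 (r = √(-7) = I*√7 ≈ 2.6458*I)
R = 6 (R = 6 + 0 = 6)
x(j) = (-2 + 2*j*(j + I*√7))² (x(j) = (-2 + (j + I*√7)*(j + j))² = (-2 + (j + I*√7)*(2*j))² = (-2 + 2*j*(j + I*√7))²)
x(R)*V = (4*(-1 + 6² + I*6*√7)²)*10 = (4*(-1 + 36 + 6*I*√7)²)*10 = (4*(35 + 6*I*√7)²)*10 = 40*(35 + 6*I*√7)²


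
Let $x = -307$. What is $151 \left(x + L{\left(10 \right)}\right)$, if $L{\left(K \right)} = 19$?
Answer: $-43488$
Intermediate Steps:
$151 \left(x + L{\left(10 \right)}\right) = 151 \left(-307 + 19\right) = 151 \left(-288\right) = -43488$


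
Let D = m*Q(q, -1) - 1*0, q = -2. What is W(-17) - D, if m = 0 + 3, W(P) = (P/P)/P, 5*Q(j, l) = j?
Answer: 97/85 ≈ 1.1412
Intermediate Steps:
Q(j, l) = j/5
W(P) = 1/P
m = 3
D = -6/5 (D = 3*((⅕)*(-2)) - 1*0 = 3*(-⅖) + 0 = -6/5 + 0 = -6/5 ≈ -1.2000)
W(-17) - D = 1/(-17) - 1*(-6/5) = -1/17 + 6/5 = 97/85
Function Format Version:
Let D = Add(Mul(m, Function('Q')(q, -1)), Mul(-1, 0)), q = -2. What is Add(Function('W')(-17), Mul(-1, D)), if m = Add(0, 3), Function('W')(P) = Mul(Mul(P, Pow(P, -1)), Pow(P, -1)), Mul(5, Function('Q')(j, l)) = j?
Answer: Rational(97, 85) ≈ 1.1412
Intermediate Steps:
Function('Q')(j, l) = Mul(Rational(1, 5), j)
Function('W')(P) = Pow(P, -1) (Function('W')(P) = Mul(1, Pow(P, -1)) = Pow(P, -1))
m = 3
D = Rational(-6, 5) (D = Add(Mul(3, Mul(Rational(1, 5), -2)), Mul(-1, 0)) = Add(Mul(3, Rational(-2, 5)), 0) = Add(Rational(-6, 5), 0) = Rational(-6, 5) ≈ -1.2000)
Add(Function('W')(-17), Mul(-1, D)) = Add(Pow(-17, -1), Mul(-1, Rational(-6, 5))) = Add(Rational(-1, 17), Rational(6, 5)) = Rational(97, 85)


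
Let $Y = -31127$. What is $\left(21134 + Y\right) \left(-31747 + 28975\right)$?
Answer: $27700596$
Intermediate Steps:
$\left(21134 + Y\right) \left(-31747 + 28975\right) = \left(21134 - 31127\right) \left(-31747 + 28975\right) = \left(-9993\right) \left(-2772\right) = 27700596$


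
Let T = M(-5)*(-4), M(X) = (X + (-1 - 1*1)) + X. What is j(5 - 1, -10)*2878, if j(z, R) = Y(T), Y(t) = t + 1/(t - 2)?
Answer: 3178751/23 ≈ 1.3821e+5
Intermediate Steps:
M(X) = -2 + 2*X (M(X) = (X + (-1 - 1)) + X = (X - 2) + X = (-2 + X) + X = -2 + 2*X)
T = 48 (T = (-2 + 2*(-5))*(-4) = (-2 - 10)*(-4) = -12*(-4) = 48)
Y(t) = t + 1/(-2 + t)
j(z, R) = 2209/46 (j(z, R) = (1 + 48**2 - 2*48)/(-2 + 48) = (1 + 2304 - 96)/46 = (1/46)*2209 = 2209/46)
j(5 - 1, -10)*2878 = (2209/46)*2878 = 3178751/23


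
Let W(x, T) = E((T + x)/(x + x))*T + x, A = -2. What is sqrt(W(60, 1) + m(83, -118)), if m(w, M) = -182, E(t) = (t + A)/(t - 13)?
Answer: I*sqrt(273865801)/1499 ≈ 11.04*I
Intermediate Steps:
E(t) = (-2 + t)/(-13 + t) (E(t) = (t - 2)/(t - 13) = (-2 + t)/(-13 + t))
W(x, T) = x + T*(-2 + (T + x)/(2*x))/(-13 + (T + x)/(2*x)) (W(x, T) = ((-2 + (T + x)/(x + x))/(-13 + (T + x)/(x + x)))*T + x = ((-2 + (T + x)/((2*x)))/(-13 + (T + x)/((2*x))))*T + x = ((-2 + (T + x)*(1/(2*x)))/(-13 + (T + x)*(1/(2*x))))*T + x = ((-2 + (T + x)/(2*x))/(-13 + (T + x)/(2*x)))*T + x = T*(-2 + (T + x)/(2*x))/(-13 + (T + x)/(2*x)) + x = x + T*(-2 + (T + x)/(2*x))/(-13 + (T + x)/(2*x)))
sqrt(W(60, 1) + m(83, -118)) = sqrt((1*(-1*1 + 3*60) + 60*(-1*1 + 25*60))/(-1*1 + 25*60) - 182) = sqrt((1*(-1 + 180) + 60*(-1 + 1500))/(-1 + 1500) - 182) = sqrt((1*179 + 60*1499)/1499 - 182) = sqrt((179 + 89940)/1499 - 182) = sqrt((1/1499)*90119 - 182) = sqrt(90119/1499 - 182) = sqrt(-182699/1499) = I*sqrt(273865801)/1499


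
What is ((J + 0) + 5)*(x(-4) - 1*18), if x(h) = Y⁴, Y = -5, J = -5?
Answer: 0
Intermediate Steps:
x(h) = 625 (x(h) = (-5)⁴ = 625)
((J + 0) + 5)*(x(-4) - 1*18) = ((-5 + 0) + 5)*(625 - 1*18) = (-5 + 5)*(625 - 18) = 0*607 = 0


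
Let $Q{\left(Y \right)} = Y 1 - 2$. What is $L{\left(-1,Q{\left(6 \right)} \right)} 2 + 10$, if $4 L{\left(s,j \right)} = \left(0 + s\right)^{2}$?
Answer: $\frac{21}{2} \approx 10.5$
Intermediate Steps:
$Q{\left(Y \right)} = -2 + Y$ ($Q{\left(Y \right)} = Y - 2 = -2 + Y$)
$L{\left(s,j \right)} = \frac{s^{2}}{4}$ ($L{\left(s,j \right)} = \frac{\left(0 + s\right)^{2}}{4} = \frac{s^{2}}{4}$)
$L{\left(-1,Q{\left(6 \right)} \right)} 2 + 10 = \frac{\left(-1\right)^{2}}{4} \cdot 2 + 10 = \frac{1}{4} \cdot 1 \cdot 2 + 10 = \frac{1}{4} \cdot 2 + 10 = \frac{1}{2} + 10 = \frac{21}{2}$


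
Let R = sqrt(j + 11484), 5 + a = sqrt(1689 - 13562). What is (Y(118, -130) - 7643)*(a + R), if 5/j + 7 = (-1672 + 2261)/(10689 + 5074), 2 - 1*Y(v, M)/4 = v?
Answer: 40535 - 8107*sqrt(34580472292014)/54876 - 8107*I*sqrt(11873) ≈ -8.2821e+5 - 8.8337e+5*I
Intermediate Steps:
Y(v, M) = 8 - 4*v
j = -78815/109752 (j = 5/(-7 + (-1672 + 2261)/(10689 + 5074)) = 5/(-7 + 589/15763) = 5/(-109752/15763) = 5*(-15763/109752) = -78815/109752 ≈ -0.71812)
a = -5 + I*sqrt(11873) (a = -5 + sqrt(1689 - 13562) = -5 + sqrt(-11873) = -5 + I*sqrt(11873) ≈ -5.0 + 108.96*I)
R = sqrt(34580472292014)/54876 (R = sqrt(-78815/109752 + 11484) = sqrt(1260313153/109752) = sqrt(34580472292014)/54876 ≈ 107.16)
(Y(118, -130) - 7643)*(a + R) = ((8 - 4*118) - 7643)*((-5 + I*sqrt(11873)) + sqrt(34580472292014)/54876) = ((8 - 472) - 7643)*(-5 + sqrt(34580472292014)/54876 + I*sqrt(11873)) = (-464 - 7643)*(-5 + sqrt(34580472292014)/54876 + I*sqrt(11873)) = -8107*(-5 + sqrt(34580472292014)/54876 + I*sqrt(11873)) = 40535 - 8107*sqrt(34580472292014)/54876 - 8107*I*sqrt(11873)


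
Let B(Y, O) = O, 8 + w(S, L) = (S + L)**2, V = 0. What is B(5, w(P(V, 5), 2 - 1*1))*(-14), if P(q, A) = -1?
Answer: 112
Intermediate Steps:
w(S, L) = -8 + (L + S)**2 (w(S, L) = -8 + (S + L)**2 = -8 + (L + S)**2)
B(5, w(P(V, 5), 2 - 1*1))*(-14) = (-8 + ((2 - 1*1) - 1)**2)*(-14) = (-8 + ((2 - 1) - 1)**2)*(-14) = (-8 + (1 - 1)**2)*(-14) = (-8 + 0**2)*(-14) = (-8 + 0)*(-14) = -8*(-14) = 112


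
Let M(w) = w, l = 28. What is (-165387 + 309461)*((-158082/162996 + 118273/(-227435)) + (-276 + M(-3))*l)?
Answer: -3477632355239698971/3089249605 ≈ -1.1257e+9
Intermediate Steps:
(-165387 + 309461)*((-158082/162996 + 118273/(-227435)) + (-276 + M(-3))*l) = (-165387 + 309461)*((-158082/162996 + 118273/(-227435)) + (-276 - 3)*28) = 144074*((-158082*1/162996 + 118273*(-1/227435)) - 279*28) = 144074*((-26347/27166 - 118273/227435) - 7812) = 144074*(-9205234263/6178499210 - 7812) = 144074*(-48275641062783/6178499210) = -3477632355239698971/3089249605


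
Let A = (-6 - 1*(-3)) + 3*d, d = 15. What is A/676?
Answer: 21/338 ≈ 0.062130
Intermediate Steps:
A = 42 (A = (-6 - 1*(-3)) + 3*15 = (-6 + 3) + 45 = -3 + 45 = 42)
A/676 = 42/676 = 42*(1/676) = 21/338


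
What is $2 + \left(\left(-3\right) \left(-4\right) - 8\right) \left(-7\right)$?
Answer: $-26$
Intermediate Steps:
$2 + \left(\left(-3\right) \left(-4\right) - 8\right) \left(-7\right) = 2 + \left(12 - 8\right) \left(-7\right) = 2 + 4 \left(-7\right) = 2 - 28 = -26$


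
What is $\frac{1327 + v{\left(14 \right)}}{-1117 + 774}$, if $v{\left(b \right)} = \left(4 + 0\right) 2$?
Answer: $- \frac{1335}{343} \approx -3.8921$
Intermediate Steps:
$v{\left(b \right)} = 8$ ($v{\left(b \right)} = 4 \cdot 2 = 8$)
$\frac{1327 + v{\left(14 \right)}}{-1117 + 774} = \frac{1327 + 8}{-1117 + 774} = \frac{1335}{-343} = 1335 \left(- \frac{1}{343}\right) = - \frac{1335}{343}$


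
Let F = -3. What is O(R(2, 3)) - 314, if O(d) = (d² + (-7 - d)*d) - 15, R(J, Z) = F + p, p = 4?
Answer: -336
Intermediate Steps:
R(J, Z) = 1 (R(J, Z) = -3 + 4 = 1)
O(d) = -15 + d² + d*(-7 - d) (O(d) = (d² + d*(-7 - d)) - 15 = -15 + d² + d*(-7 - d))
O(R(2, 3)) - 314 = (-15 - 7*1) - 314 = (-15 - 7) - 314 = -22 - 314 = -336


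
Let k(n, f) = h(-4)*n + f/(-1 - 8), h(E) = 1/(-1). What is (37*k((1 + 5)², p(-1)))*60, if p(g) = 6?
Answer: -81400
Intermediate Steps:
h(E) = -1
k(n, f) = -n - f/9 (k(n, f) = -n + f/(-1 - 8) = -n + f/(-9) = -n - f/9)
(37*k((1 + 5)², p(-1)))*60 = (37*(-(1 + 5)² - ⅑*6))*60 = (37*(-1*6² - ⅔))*60 = (37*(-1*36 - ⅔))*60 = (37*(-36 - ⅔))*60 = (37*(-110/3))*60 = -4070/3*60 = -81400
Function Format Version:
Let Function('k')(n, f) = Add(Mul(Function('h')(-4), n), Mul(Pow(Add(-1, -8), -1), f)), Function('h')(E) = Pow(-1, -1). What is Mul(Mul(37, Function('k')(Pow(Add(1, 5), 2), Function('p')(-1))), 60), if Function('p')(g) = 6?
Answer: -81400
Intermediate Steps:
Function('h')(E) = -1
Function('k')(n, f) = Add(Mul(-1, n), Mul(Rational(-1, 9), f)) (Function('k')(n, f) = Add(Mul(-1, n), Mul(Pow(Add(-1, -8), -1), f)) = Add(Mul(-1, n), Mul(Pow(-9, -1), f)) = Add(Mul(-1, n), Mul(Rational(-1, 9), f)))
Mul(Mul(37, Function('k')(Pow(Add(1, 5), 2), Function('p')(-1))), 60) = Mul(Mul(37, Add(Mul(-1, Pow(Add(1, 5), 2)), Mul(Rational(-1, 9), 6))), 60) = Mul(Mul(37, Add(Mul(-1, Pow(6, 2)), Rational(-2, 3))), 60) = Mul(Mul(37, Add(Mul(-1, 36), Rational(-2, 3))), 60) = Mul(Mul(37, Add(-36, Rational(-2, 3))), 60) = Mul(Mul(37, Rational(-110, 3)), 60) = Mul(Rational(-4070, 3), 60) = -81400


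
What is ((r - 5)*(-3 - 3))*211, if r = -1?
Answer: 7596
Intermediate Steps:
((r - 5)*(-3 - 3))*211 = ((-1 - 5)*(-3 - 3))*211 = -6*(-6)*211 = 36*211 = 7596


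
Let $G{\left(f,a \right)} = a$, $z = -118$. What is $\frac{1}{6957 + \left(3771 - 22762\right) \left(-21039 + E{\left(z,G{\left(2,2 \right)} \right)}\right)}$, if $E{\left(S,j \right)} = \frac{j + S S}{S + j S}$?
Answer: $\frac{59}{23618035865} \approx 2.4981 \cdot 10^{-9}$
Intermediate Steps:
$E{\left(S,j \right)} = \frac{j + S^{2}}{S + S j}$
$\frac{1}{6957 + \left(3771 - 22762\right) \left(-21039 + E{\left(z,G{\left(2,2 \right)} \right)}\right)} = \frac{1}{6957 + \left(3771 - 22762\right) \left(-21039 + \frac{2 + \left(-118\right)^{2}}{\left(-118\right) \left(1 + 2\right)}\right)} = \frac{1}{6957 - 18991 \left(-21039 - \frac{2 + 13924}{118 \cdot 3}\right)} = \frac{1}{6957 - 18991 \left(-21039 - \frac{1}{354} \cdot 13926\right)} = \frac{1}{6957 - 18991 \left(-21039 - \frac{2321}{59}\right)} = \frac{1}{6957 - - \frac{23617625402}{59}} = \frac{1}{6957 + \frac{23617625402}{59}} = \frac{1}{\frac{23618035865}{59}} = \frac{59}{23618035865}$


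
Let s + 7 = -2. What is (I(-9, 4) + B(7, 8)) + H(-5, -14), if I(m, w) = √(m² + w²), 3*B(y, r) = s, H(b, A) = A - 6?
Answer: -23 + √97 ≈ -13.151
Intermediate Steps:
s = -9 (s = -7 - 2 = -9)
H(b, A) = -6 + A
B(y, r) = -3 (B(y, r) = (⅓)*(-9) = -3)
(I(-9, 4) + B(7, 8)) + H(-5, -14) = (√((-9)² + 4²) - 3) + (-6 - 14) = (√(81 + 16) - 3) - 20 = (√97 - 3) - 20 = (-3 + √97) - 20 = -23 + √97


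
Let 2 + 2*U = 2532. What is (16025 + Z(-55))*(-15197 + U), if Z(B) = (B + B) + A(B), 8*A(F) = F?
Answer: -443263995/2 ≈ -2.2163e+8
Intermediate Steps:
U = 1265 (U = -1 + (1/2)*2532 = -1 + 1266 = 1265)
A(F) = F/8
Z(B) = 17*B/8 (Z(B) = (B + B) + B/8 = 2*B + B/8 = 17*B/8)
(16025 + Z(-55))*(-15197 + U) = (16025 + (17/8)*(-55))*(-15197 + 1265) = (16025 - 935/8)*(-13932) = (127265/8)*(-13932) = -443263995/2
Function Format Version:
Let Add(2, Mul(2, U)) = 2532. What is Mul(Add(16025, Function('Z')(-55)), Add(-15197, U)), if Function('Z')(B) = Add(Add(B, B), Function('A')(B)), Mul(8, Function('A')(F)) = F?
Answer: Rational(-443263995, 2) ≈ -2.2163e+8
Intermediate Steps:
U = 1265 (U = Add(-1, Mul(Rational(1, 2), 2532)) = Add(-1, 1266) = 1265)
Function('A')(F) = Mul(Rational(1, 8), F)
Function('Z')(B) = Mul(Rational(17, 8), B) (Function('Z')(B) = Add(Add(B, B), Mul(Rational(1, 8), B)) = Add(Mul(2, B), Mul(Rational(1, 8), B)) = Mul(Rational(17, 8), B))
Mul(Add(16025, Function('Z')(-55)), Add(-15197, U)) = Mul(Add(16025, Mul(Rational(17, 8), -55)), Add(-15197, 1265)) = Mul(Add(16025, Rational(-935, 8)), -13932) = Mul(Rational(127265, 8), -13932) = Rational(-443263995, 2)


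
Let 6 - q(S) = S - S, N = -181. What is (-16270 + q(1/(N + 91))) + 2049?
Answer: -14215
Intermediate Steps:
q(S) = 6 (q(S) = 6 - (S - S) = 6 - 1*0 = 6 + 0 = 6)
(-16270 + q(1/(N + 91))) + 2049 = (-16270 + 6) + 2049 = -16264 + 2049 = -14215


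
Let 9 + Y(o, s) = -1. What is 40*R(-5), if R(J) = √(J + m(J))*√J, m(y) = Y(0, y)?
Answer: -200*√3 ≈ -346.41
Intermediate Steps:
Y(o, s) = -10 (Y(o, s) = -9 - 1 = -10)
m(y) = -10
R(J) = √J*√(-10 + J) (R(J) = √(J - 10)*√J = √(-10 + J)*√J = √J*√(-10 + J))
40*R(-5) = 40*(√(-5)*√(-10 - 5)) = 40*((I*√5)*√(-15)) = 40*((I*√5)*(I*√15)) = 40*(-5*√3) = -200*√3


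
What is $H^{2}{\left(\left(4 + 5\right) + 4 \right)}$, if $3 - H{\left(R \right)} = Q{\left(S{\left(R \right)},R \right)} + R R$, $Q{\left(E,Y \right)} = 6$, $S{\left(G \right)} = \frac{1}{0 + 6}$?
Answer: $29584$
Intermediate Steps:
$S{\left(G \right)} = \frac{1}{6}$
$H{\left(R \right)} = -3 - R^{2}$ ($H{\left(R \right)} = 3 - \left(6 + R R\right) = 3 - \left(6 + R^{2}\right) = -3 - R^{2}$)
$H^{2}{\left(\left(4 + 5\right) + 4 \right)} = \left(-3 - \left(\left(4 + 5\right) + 4\right)^{2}\right)^{2} = \left(-3 - \left(9 + 4\right)^{2}\right)^{2} = \left(-3 - 13^{2}\right)^{2} = \left(-3 - 169\right)^{2} = \left(-172\right)^{2} = 29584$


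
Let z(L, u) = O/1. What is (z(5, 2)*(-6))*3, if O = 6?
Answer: -108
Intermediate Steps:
z(L, u) = 6 (z(L, u) = 6/1 = 6*1 = 6)
(z(5, 2)*(-6))*3 = (6*(-6))*3 = -36*3 = -108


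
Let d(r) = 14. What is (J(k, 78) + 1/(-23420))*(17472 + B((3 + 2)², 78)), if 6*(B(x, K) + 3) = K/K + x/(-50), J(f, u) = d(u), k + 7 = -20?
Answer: 22910982297/93680 ≈ 2.4457e+5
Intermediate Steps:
k = -27 (k = -7 - 20 = -27)
J(f, u) = 14
B(x, K) = -17/6 - x/300 (B(x, K) = -3 + (K/K + x/(-50))/6 = -3 + (1 + x*(-1/50))/6 = -3 + (1 - x/50)/6 = -3 + (⅙ - x/300) = -17/6 - x/300)
(J(k, 78) + 1/(-23420))*(17472 + B((3 + 2)², 78)) = (14 + 1/(-23420))*(17472 + (-17/6 - (3 + 2)²/300)) = (14 - 1/23420)*(17472 + (-17/6 - 1/300*5²)) = 327879*(17472 + (-17/6 - 1/300*25))/23420 = 327879*(17472 + (-17/6 - 1/12))/23420 = 327879*(17472 - 35/12)/23420 = (327879/23420)*(209629/12) = 22910982297/93680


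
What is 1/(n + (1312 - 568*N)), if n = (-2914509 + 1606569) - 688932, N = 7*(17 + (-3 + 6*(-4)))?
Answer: -1/1955800 ≈ -5.1130e-7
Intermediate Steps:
N = -70 (N = 7*(17 + (-3 - 24)) = 7*(17 - 27) = 7*(-10) = -70)
n = -1996872 (n = -1307940 - 688932 = -1996872)
1/(n + (1312 - 568*N)) = 1/(-1996872 + (1312 - 568*(-70))) = 1/(-1996872 + (1312 + 39760)) = 1/(-1996872 + 41072) = 1/(-1955800) = -1/1955800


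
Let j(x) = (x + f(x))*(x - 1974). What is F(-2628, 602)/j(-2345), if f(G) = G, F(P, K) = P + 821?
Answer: -1807/20256110 ≈ -8.9208e-5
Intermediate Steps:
F(P, K) = 821 + P
j(x) = 2*x*(-1974 + x) (j(x) = (x + x)*(x - 1974) = (2*x)*(-1974 + x) = 2*x*(-1974 + x))
F(-2628, 602)/j(-2345) = (821 - 2628)/((2*(-2345)*(-1974 - 2345))) = -1807/(2*(-2345)*(-4319)) = -1807/20256110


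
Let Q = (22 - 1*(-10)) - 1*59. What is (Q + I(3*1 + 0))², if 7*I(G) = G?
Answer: 34596/49 ≈ 706.04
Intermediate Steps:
I(G) = G/7
Q = -27 (Q = (22 + 10) - 59 = 32 - 59 = -27)
(Q + I(3*1 + 0))² = (-27 + (3*1 + 0)/7)² = (-27 + (3 + 0)/7)² = (-27 + (⅐)*3)² = (-27 + 3/7)² = (-186/7)² = 34596/49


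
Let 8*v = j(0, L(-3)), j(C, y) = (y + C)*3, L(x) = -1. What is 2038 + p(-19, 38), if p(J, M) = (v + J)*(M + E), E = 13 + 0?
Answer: 8399/8 ≈ 1049.9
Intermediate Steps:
j(C, y) = 3*C + 3*y (j(C, y) = (C + y)*3 = 3*C + 3*y)
E = 13
v = -3/8 (v = (3*0 + 3*(-1))/8 = (0 - 3)/8 = (1/8)*(-3) = -3/8 ≈ -0.37500)
p(J, M) = (13 + M)*(-3/8 + J) (p(J, M) = (-3/8 + J)*(M + 13) = (-3/8 + J)*(13 + M) = (13 + M)*(-3/8 + J))
2038 + p(-19, 38) = 2038 + (-39/8 + 13*(-19) - 3/8*38 - 19*38) = 2038 + (-39/8 - 247 - 57/4 - 722) = 2038 - 7905/8 = 8399/8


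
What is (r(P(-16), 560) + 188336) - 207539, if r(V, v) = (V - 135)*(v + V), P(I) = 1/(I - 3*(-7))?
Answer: -2367949/25 ≈ -94718.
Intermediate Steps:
P(I) = 1/(21 + I) (P(I) = 1/(I + 21) = 1/(21 + I))
r(V, v) = (-135 + V)*(V + v)
(r(P(-16), 560) + 188336) - 207539 = (((1/(21 - 16))² - 135/(21 - 16) - 135*560 + 560/(21 - 16)) + 188336) - 207539 = (((1/5)² - 135/5 - 75600 + 560/5) + 188336) - 207539 = (((⅕)² - 135*⅕ - 75600 + (⅕)*560) + 188336) - 207539 = ((1/25 - 27 - 75600 + 112) + 188336) - 207539 = (-1887874/25 + 188336) - 207539 = 2820526/25 - 207539 = -2367949/25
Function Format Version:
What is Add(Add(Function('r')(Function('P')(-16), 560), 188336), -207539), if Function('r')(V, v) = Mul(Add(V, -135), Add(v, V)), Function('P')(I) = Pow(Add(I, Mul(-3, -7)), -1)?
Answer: Rational(-2367949, 25) ≈ -94718.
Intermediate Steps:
Function('P')(I) = Pow(Add(21, I), -1) (Function('P')(I) = Pow(Add(I, 21), -1) = Pow(Add(21, I), -1))
Function('r')(V, v) = Mul(Add(-135, V), Add(V, v))
Add(Add(Function('r')(Function('P')(-16), 560), 188336), -207539) = Add(Add(Add(Pow(Pow(Add(21, -16), -1), 2), Mul(-135, Pow(Add(21, -16), -1)), Mul(-135, 560), Mul(Pow(Add(21, -16), -1), 560)), 188336), -207539) = Add(Add(Add(Pow(Pow(5, -1), 2), Mul(-135, Pow(5, -1)), -75600, Mul(Pow(5, -1), 560)), 188336), -207539) = Add(Add(Add(Pow(Rational(1, 5), 2), Mul(-135, Rational(1, 5)), -75600, Mul(Rational(1, 5), 560)), 188336), -207539) = Add(Add(Add(Rational(1, 25), -27, -75600, 112), 188336), -207539) = Add(Add(Rational(-1887874, 25), 188336), -207539) = Add(Rational(2820526, 25), -207539) = Rational(-2367949, 25)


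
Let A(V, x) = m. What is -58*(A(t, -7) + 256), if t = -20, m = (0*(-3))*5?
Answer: -14848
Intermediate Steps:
m = 0 (m = 0*5 = 0)
A(V, x) = 0
-58*(A(t, -7) + 256) = -58*(0 + 256) = -58*256 = -14848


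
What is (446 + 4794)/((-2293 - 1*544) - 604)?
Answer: -5240/3441 ≈ -1.5228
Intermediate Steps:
(446 + 4794)/((-2293 - 1*544) - 604) = 5240/((-2293 - 544) - 604) = 5240/(-2837 - 604) = 5240/(-3441) = 5240*(-1/3441) = -5240/3441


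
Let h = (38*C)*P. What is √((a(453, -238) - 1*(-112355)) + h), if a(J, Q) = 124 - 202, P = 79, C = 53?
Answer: √271383 ≈ 520.94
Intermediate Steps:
a(J, Q) = -78
h = 159106 (h = (38*53)*79 = 2014*79 = 159106)
√((a(453, -238) - 1*(-112355)) + h) = √((-78 - 1*(-112355)) + 159106) = √((-78 + 112355) + 159106) = √(112277 + 159106) = √271383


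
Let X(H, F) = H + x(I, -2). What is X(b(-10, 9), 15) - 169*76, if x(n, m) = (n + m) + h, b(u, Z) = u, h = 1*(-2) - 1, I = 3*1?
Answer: -12856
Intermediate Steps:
I = 3
h = -3 (h = -2 - 1 = -3)
x(n, m) = -3 + m + n (x(n, m) = (n + m) - 3 = (m + n) - 3 = -3 + m + n)
X(H, F) = -2 + H (X(H, F) = H + (-3 - 2 + 3) = H - 2 = -2 + H)
X(b(-10, 9), 15) - 169*76 = (-2 - 10) - 169*76 = -12 - 12844 = -12856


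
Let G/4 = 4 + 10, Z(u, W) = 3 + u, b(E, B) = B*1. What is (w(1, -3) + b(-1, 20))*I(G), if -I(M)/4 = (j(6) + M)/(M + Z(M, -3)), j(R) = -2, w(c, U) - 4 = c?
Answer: -1080/23 ≈ -46.957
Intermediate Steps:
b(E, B) = B
w(c, U) = 4 + c
G = 56 (G = 4*(4 + 10) = 4*14 = 56)
I(M) = -4*(-2 + M)/(3 + 2*M) (I(M) = -4*(-2 + M)/(M + (3 + M)) = -4*(-2 + M)/(3 + 2*M))
(w(1, -3) + b(-1, 20))*I(G) = ((4 + 1) + 20)*(4*(2 - 1*56)/(3 + 2*56)) = (5 + 20)*(4*(2 - 56)/(3 + 112)) = 25*(4*(-54)/115) = 25*(4*(1/115)*(-54)) = 25*(-216/115) = -1080/23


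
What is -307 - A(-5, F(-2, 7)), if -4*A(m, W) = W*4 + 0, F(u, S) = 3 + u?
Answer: -306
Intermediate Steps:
A(m, W) = -W (A(m, W) = -(W*4 + 0)/4 = -(4*W + 0)/4 = -W)
-307 - A(-5, F(-2, 7)) = -307 - (-1)*(3 - 2) = -307 - (-1) = -307 - 1*(-1) = -307 + 1 = -306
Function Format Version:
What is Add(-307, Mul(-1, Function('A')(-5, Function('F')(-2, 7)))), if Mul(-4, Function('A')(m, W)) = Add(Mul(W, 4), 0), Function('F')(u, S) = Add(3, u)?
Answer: -306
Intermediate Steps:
Function('A')(m, W) = Mul(-1, W) (Function('A')(m, W) = Mul(Rational(-1, 4), Add(Mul(W, 4), 0)) = Mul(Rational(-1, 4), Add(Mul(4, W), 0)) = Mul(Rational(-1, 4), Mul(4, W)) = Mul(-1, W))
Add(-307, Mul(-1, Function('A')(-5, Function('F')(-2, 7)))) = Add(-307, Mul(-1, Mul(-1, Add(3, -2)))) = Add(-307, Mul(-1, Mul(-1, 1))) = Add(-307, Mul(-1, -1)) = Add(-307, 1) = -306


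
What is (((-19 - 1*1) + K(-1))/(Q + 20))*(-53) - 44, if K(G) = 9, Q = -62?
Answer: -2431/42 ≈ -57.881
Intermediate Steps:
(((-19 - 1*1) + K(-1))/(Q + 20))*(-53) - 44 = (((-19 - 1*1) + 9)/(-62 + 20))*(-53) - 44 = (((-19 - 1) + 9)/(-42))*(-53) - 44 = ((-20 + 9)*(-1/42))*(-53) - 44 = -11*(-1/42)*(-53) - 44 = (11/42)*(-53) - 44 = -583/42 - 44 = -2431/42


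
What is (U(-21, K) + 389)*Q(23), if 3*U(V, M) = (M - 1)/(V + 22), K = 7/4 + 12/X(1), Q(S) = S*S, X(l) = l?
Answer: 832117/4 ≈ 2.0803e+5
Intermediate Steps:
Q(S) = S**2
K = 55/4 (K = 7/4 + 12/1 = 7*(1/4) + 12*1 = 7/4 + 12 = 55/4 ≈ 13.750)
U(V, M) = (-1 + M)/(3*(22 + V)) (U(V, M) = ((M - 1)/(V + 22))/3 = ((-1 + M)/(22 + V))/3 = (-1 + M)/(3*(22 + V)))
(U(-21, K) + 389)*Q(23) = ((-1 + 55/4)/(3*(22 - 21)) + 389)*23**2 = ((1/3)*(51/4)/1 + 389)*529 = ((1/3)*1*(51/4) + 389)*529 = (17/4 + 389)*529 = (1573/4)*529 = 832117/4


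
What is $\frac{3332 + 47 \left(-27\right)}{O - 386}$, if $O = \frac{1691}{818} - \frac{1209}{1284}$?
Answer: $- \frac{361132276}{67373025} \approx -5.3602$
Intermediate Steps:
$O = \frac{197047}{175052}$ ($O = 1691 \cdot \frac{1}{818} - \frac{403}{428} = \frac{1691}{818} - \frac{403}{428} = \frac{197047}{175052} \approx 1.1256$)
$\frac{3332 + 47 \left(-27\right)}{O - 386} = \frac{3332 + 47 \left(-27\right)}{\frac{197047}{175052} - 386} = \frac{3332 - 1269}{- \frac{67373025}{175052}} = 2063 \left(- \frac{175052}{67373025}\right) = - \frac{361132276}{67373025}$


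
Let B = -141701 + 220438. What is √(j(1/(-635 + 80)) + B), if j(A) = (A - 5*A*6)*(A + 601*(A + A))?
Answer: √24252929538/555 ≈ 280.60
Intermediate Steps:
B = 78737
j(A) = -34887*A² (j(A) = (A - 30*A)*(A + 601*(2*A)) = (-29*A)*(A + 1202*A) = (-29*A)*(1203*A) = -34887*A²)
√(j(1/(-635 + 80)) + B) = √(-34887/(-635 + 80)² + 78737) = √(-34887*(1/(-555))² + 78737) = √(-34887*(-1/555)² + 78737) = √(-34887*1/308025 + 78737) = √(-11629/102675 + 78737) = √(8084309846/102675) = √24252929538/555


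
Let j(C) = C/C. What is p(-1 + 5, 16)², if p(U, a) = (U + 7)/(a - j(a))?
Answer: 121/225 ≈ 0.53778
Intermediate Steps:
j(C) = 1
p(U, a) = (7 + U)/(-1 + a) (p(U, a) = (U + 7)/(a - 1*1) = (7 + U)/(a - 1) = (7 + U)/(-1 + a))
p(-1 + 5, 16)² = ((7 + (-1 + 5))/(-1 + 16))² = ((7 + 4)/15)² = ((1/15)*11)² = (11/15)² = 121/225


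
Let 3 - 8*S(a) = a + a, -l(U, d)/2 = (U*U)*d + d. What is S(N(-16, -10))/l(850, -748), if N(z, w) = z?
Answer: 35/8646891968 ≈ 4.0477e-9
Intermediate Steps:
l(U, d) = -2*d - 2*d*U² (l(U, d) = -2*((U*U)*d + d) = -2*(U²*d + d) = -2*(d*U² + d) = -2*(d + d*U²) = -2*d - 2*d*U²)
S(a) = 3/8 - a/4 (S(a) = 3/8 - (a + a)/8 = 3/8 - a/4)
S(N(-16, -10))/l(850, -748) = (3/8 - ¼*(-16))/((-2*(-748)*(1 + 850²))) = (3/8 + 4)/((-2*(-748)*(1 + 722500))) = 35/(8*((-2*(-748)*722501))) = (35/8)/1080861496 = (35/8)*(1/1080861496) = 35/8646891968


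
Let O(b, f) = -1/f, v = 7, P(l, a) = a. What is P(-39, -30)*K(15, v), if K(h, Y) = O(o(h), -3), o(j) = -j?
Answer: -10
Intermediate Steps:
K(h, Y) = ⅓ (K(h, Y) = -1/(-3) = -1*(-⅓) = ⅓)
P(-39, -30)*K(15, v) = -30*⅓ = -10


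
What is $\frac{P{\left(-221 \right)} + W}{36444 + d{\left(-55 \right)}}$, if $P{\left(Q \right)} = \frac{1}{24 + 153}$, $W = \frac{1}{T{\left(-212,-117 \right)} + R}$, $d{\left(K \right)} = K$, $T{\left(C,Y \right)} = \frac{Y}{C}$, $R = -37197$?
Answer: $\frac{2616041}{16930097712297} \approx 1.5452 \cdot 10^{-7}$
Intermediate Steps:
$W = - \frac{212}{7885647}$ ($W = \frac{1}{- \frac{117}{-212} - 37197} = \frac{1}{\left(-117\right) \left(- \frac{1}{212}\right) - 37197} = \frac{1}{\frac{117}{212} - 37197} = \frac{1}{- \frac{7885647}{212}} = - \frac{212}{7885647} \approx -2.6884 \cdot 10^{-5}$)
$P{\left(Q \right)} = \frac{1}{177}$
$\frac{P{\left(-221 \right)} + W}{36444 + d{\left(-55 \right)}} = \frac{\frac{1}{177} - \frac{212}{7885647}}{36444 - 55} = \frac{2616041}{465253173 \cdot 36389} = \frac{2616041}{465253173} \cdot \frac{1}{36389} = \frac{2616041}{16930097712297}$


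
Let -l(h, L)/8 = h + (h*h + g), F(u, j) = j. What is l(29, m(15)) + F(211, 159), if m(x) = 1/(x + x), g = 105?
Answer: -7641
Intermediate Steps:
m(x) = 1/(2*x)
l(h, L) = -840 - 8*h - 8*h² (l(h, L) = -8*(h + (h*h + 105)) = -8*(h + (h² + 105)) = -8*(h + (105 + h²)) = -8*(105 + h + h²) = -840 - 8*h - 8*h²)
l(29, m(15)) + F(211, 159) = (-840 - 8*29 - 8*29²) + 159 = (-840 - 232 - 8*841) + 159 = (-840 - 232 - 6728) + 159 = -7800 + 159 = -7641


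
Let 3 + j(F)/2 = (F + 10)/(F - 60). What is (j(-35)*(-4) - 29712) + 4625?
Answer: -476237/19 ≈ -25065.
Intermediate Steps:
j(F) = -6 + 2*(10 + F)/(-60 + F) (j(F) = -6 + 2*((F + 10)/(F - 60)) = -6 + 2*((10 + F)/(-60 + F)) = -6 + 2*(10 + F)/(-60 + F))
(j(-35)*(-4) - 29712) + 4625 = ((4*(95 - 1*(-35))/(-60 - 35))*(-4) - 29712) + 4625 = ((4*(95 + 35)/(-95))*(-4) - 29712) + 4625 = ((4*(-1/95)*130)*(-4) - 29712) + 4625 = (-104/19*(-4) - 29712) + 4625 = (416/19 - 29712) + 4625 = -564112/19 + 4625 = -476237/19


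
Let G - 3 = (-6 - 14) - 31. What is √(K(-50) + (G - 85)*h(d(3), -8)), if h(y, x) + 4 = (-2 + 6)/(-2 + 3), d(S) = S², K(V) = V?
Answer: 5*I*√2 ≈ 7.0711*I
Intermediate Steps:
h(y, x) = 0 (h(y, x) = -4 + (-2 + 6)/(-2 + 3) = -4 + 4/1 = -4 + 4*1 = -4 + 4 = 0)
G = -48 (G = 3 + ((-6 - 14) - 31) = 3 + (-20 - 31) = 3 - 51 = -48)
√(K(-50) + (G - 85)*h(d(3), -8)) = √(-50 + (-48 - 85)*0) = √(-50 - 133*0) = √(-50 + 0) = √(-50) = 5*I*√2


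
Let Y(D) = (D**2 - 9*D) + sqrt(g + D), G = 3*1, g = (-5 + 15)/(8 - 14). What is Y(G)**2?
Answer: 976/3 - 24*sqrt(3) ≈ 283.76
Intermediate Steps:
g = -5/3 (g = 10/(-6) = 10*(-1/6) = -5/3 ≈ -1.6667)
G = 3
Y(D) = D**2 + sqrt(-5/3 + D) - 9*D (Y(D) = (D**2 - 9*D) + sqrt(-5/3 + D) = D**2 + sqrt(-5/3 + D) - 9*D)
Y(G)**2 = (3**2 - 9*3 + sqrt(-15 + 9*3)/3)**2 = (9 - 27 + sqrt(-15 + 27)/3)**2 = (9 - 27 + sqrt(12)/3)**2 = (9 - 27 + (2*sqrt(3))/3)**2 = (9 - 27 + 2*sqrt(3)/3)**2 = (-18 + 2*sqrt(3)/3)**2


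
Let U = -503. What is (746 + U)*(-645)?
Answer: -156735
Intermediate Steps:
(746 + U)*(-645) = (746 - 503)*(-645) = 243*(-645) = -156735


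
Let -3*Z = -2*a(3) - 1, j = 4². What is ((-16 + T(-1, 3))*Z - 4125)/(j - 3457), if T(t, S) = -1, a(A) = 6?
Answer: 12596/10323 ≈ 1.2202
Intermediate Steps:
j = 16
Z = 13/3 (Z = -(-2*6 - 1)/3 = -(-12 - 1)/3 = -⅓*(-13) = 13/3 ≈ 4.3333)
((-16 + T(-1, 3))*Z - 4125)/(j - 3457) = ((-16 - 1)*(13/3) - 4125)/(16 - 3457) = (-17*13/3 - 4125)/(-3441) = (-221/3 - 4125)*(-1/3441) = -12596/3*(-1/3441) = 12596/10323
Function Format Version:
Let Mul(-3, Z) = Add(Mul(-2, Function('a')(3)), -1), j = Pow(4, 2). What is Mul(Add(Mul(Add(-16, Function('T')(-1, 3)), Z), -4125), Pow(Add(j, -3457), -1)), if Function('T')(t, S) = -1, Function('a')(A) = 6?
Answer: Rational(12596, 10323) ≈ 1.2202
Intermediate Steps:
j = 16
Z = Rational(13, 3) (Z = Mul(Rational(-1, 3), Add(Mul(-2, 6), -1)) = Mul(Rational(-1, 3), Add(-12, -1)) = Mul(Rational(-1, 3), -13) = Rational(13, 3) ≈ 4.3333)
Mul(Add(Mul(Add(-16, Function('T')(-1, 3)), Z), -4125), Pow(Add(j, -3457), -1)) = Mul(Add(Mul(Add(-16, -1), Rational(13, 3)), -4125), Pow(Add(16, -3457), -1)) = Mul(Add(Mul(-17, Rational(13, 3)), -4125), Pow(-3441, -1)) = Mul(Add(Rational(-221, 3), -4125), Rational(-1, 3441)) = Mul(Rational(-12596, 3), Rational(-1, 3441)) = Rational(12596, 10323)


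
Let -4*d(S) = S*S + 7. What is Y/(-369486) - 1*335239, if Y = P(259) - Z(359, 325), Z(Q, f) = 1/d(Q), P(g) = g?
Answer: -1330404678427229/3968525964 ≈ -3.3524e+5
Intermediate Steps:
d(S) = -7/4 - S²/4 (d(S) = -(S*S + 7)/4 = -(S² + 7)/4 = -(7 + S²)/4 = -7/4 - S²/4)
Z(Q, f) = 1/(-7/4 - Q²/4)
Y = 8345499/32222 (Y = 259 - (-4)/(7 + 359²) = 259 - (-4)/(7 + 128881) = 259 - (-4)/128888 = 259 - 1*(-1/32222) = 259 + 1/32222 = 8345499/32222 ≈ 259.00)
Y/(-369486) - 1*335239 = (8345499/32222)/(-369486) - 1*335239 = (8345499/32222)*(-1/369486) - 335239 = -2781833/3968525964 - 335239 = -1330404678427229/3968525964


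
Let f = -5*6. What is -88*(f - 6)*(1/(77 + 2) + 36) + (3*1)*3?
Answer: 9013671/79 ≈ 1.1410e+5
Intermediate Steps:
f = -30
-88*(f - 6)*(1/(77 + 2) + 36) + (3*1)*3 = -88*(-30 - 6)*(1/(77 + 2) + 36) + (3*1)*3 = -(-3168)*(1/79 + 36) + 3*3 = -(-3168)*(1/79 + 36) + 9 = -(-3168)*2845/79 + 9 = -88*(-102420/79) + 9 = 9012960/79 + 9 = 9013671/79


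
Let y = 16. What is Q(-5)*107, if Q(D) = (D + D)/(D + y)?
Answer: -1070/11 ≈ -97.273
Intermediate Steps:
Q(D) = 2*D/(16 + D) (Q(D) = (D + D)/(D + 16) = (2*D)/(16 + D) = 2*D/(16 + D))
Q(-5)*107 = (2*(-5)/(16 - 5))*107 = (2*(-5)/11)*107 = (2*(-5)*(1/11))*107 = -10/11*107 = -1070/11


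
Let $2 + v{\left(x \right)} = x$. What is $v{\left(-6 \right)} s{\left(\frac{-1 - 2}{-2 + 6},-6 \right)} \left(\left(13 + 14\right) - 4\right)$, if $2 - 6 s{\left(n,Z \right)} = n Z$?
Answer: $\frac{230}{3} \approx 76.667$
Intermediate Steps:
$s{\left(n,Z \right)} = \frac{1}{3} - \frac{Z n}{6}$ ($s{\left(n,Z \right)} = \frac{1}{3} - \frac{n Z}{6} = \frac{1}{3} - \frac{Z n}{6}$)
$v{\left(x \right)} = -2 + x$
$v{\left(-6 \right)} s{\left(\frac{-1 - 2}{-2 + 6},-6 \right)} \left(\left(13 + 14\right) - 4\right) = \left(-2 - 6\right) \left(\frac{1}{3} - - \frac{-1 - 2}{-2 + 6}\right) \left(\left(13 + 14\right) - 4\right) = - 8 \left(\frac{1}{3} - - \frac{-3}{4}\right) \left(27 - 4\right) = - 8 \left(\frac{1}{3} - - \frac{-3}{4}\right) 23 = - 8 \left(\frac{1}{3} - \left(-1\right) \left(- \frac{3}{4}\right)\right) 23 = - 8 \left(\frac{1}{3} - \frac{3}{4}\right) 23 = \left(-8\right) \left(- \frac{5}{12}\right) 23 = \frac{10}{3} \cdot 23 = \frac{230}{3}$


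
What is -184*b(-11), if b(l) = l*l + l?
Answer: -20240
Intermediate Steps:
b(l) = l + l**2 (b(l) = l**2 + l = l + l**2)
-184*b(-11) = -(-2024)*(1 - 11) = -(-2024)*(-10) = -184*110 = -20240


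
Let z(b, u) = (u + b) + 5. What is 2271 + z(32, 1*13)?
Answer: 2321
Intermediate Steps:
z(b, u) = 5 + b + u (z(b, u) = (b + u) + 5 = 5 + b + u)
2271 + z(32, 1*13) = 2271 + (5 + 32 + 1*13) = 2271 + (5 + 32 + 13) = 2271 + 50 = 2321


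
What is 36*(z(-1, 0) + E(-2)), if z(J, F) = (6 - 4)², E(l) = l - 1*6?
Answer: -144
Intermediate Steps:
E(l) = -6 + l (E(l) = l - 6 = -6 + l)
z(J, F) = 4 (z(J, F) = 2² = 4)
36*(z(-1, 0) + E(-2)) = 36*(4 + (-6 - 2)) = 36*(4 - 8) = 36*(-4) = -144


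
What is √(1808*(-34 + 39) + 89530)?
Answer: √98570 ≈ 313.96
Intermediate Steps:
√(1808*(-34 + 39) + 89530) = √(1808*5 + 89530) = √(9040 + 89530) = √98570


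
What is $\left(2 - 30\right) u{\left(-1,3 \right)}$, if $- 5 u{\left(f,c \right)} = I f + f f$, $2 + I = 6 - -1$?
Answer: $- \frac{112}{5} \approx -22.4$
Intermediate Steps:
$I = 5$ ($I = -2 + \left(6 - -1\right) = -2 + \left(6 + 1\right) = -2 + 7 = 5$)
$u{\left(f,c \right)} = - f - \frac{f^{2}}{5}$ ($u{\left(f,c \right)} = - \frac{5 f + f f}{5} = - \frac{5 f + f^{2}}{5} = - \frac{f^{2} + 5 f}{5} = - f - \frac{f^{2}}{5}$)
$\left(2 - 30\right) u{\left(-1,3 \right)} = \left(2 - 30\right) \left(\left(- \frac{1}{5}\right) \left(-1\right) \left(5 - 1\right)\right) = \left(2 - 30\right) \left(\left(- \frac{1}{5}\right) \left(-1\right) 4\right) = \left(-28\right) \frac{4}{5} = - \frac{112}{5}$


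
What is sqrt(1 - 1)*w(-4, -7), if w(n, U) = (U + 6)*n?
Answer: 0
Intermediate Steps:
w(n, U) = n*(6 + U) (w(n, U) = (6 + U)*n = n*(6 + U))
sqrt(1 - 1)*w(-4, -7) = sqrt(1 - 1)*(-4*(6 - 7)) = sqrt(0)*(-4*(-1)) = 0*4 = 0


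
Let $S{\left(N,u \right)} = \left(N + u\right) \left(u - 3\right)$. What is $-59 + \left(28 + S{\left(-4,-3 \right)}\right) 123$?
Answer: $8551$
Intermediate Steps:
$S{\left(N,u \right)} = \left(-3 + u\right) \left(N + u\right)$ ($S{\left(N,u \right)} = \left(N + u\right) \left(-3 + u\right) = \left(-3 + u\right) \left(N + u\right)$)
$-59 + \left(28 + S{\left(-4,-3 \right)}\right) 123 = -59 + \left(28 - \left(-33 - 9\right)\right) 123 = -59 + \left(28 + \left(9 + 12 + 9 + 12\right)\right) 123 = -59 + \left(28 + 42\right) 123 = -59 + 70 \cdot 123 = -59 + 8610 = 8551$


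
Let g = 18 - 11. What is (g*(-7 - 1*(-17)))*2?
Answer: 140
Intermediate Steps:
g = 7
(g*(-7 - 1*(-17)))*2 = (7*(-7 - 1*(-17)))*2 = (7*(-7 + 17))*2 = (7*10)*2 = 70*2 = 140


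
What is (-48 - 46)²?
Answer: 8836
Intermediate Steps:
(-48 - 46)² = (-94)² = 8836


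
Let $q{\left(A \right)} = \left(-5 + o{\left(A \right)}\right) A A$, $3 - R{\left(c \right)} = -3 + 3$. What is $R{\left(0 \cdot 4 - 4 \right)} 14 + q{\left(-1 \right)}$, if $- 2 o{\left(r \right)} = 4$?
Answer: $35$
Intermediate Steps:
$o{\left(r \right)} = -2$ ($o{\left(r \right)} = \left(- \frac{1}{2}\right) 4 = -2$)
$R{\left(c \right)} = 3$ ($R{\left(c \right)} = 3 - \left(-3 + 3\right) = 3 - 0 = 3 + 0 = 3$)
$q{\left(A \right)} = - 7 A^{2}$ ($q{\left(A \right)} = \left(-5 - 2\right) A A = - 7 A A = - 7 A^{2}$)
$R{\left(0 \cdot 4 - 4 \right)} 14 + q{\left(-1 \right)} = 3 \cdot 14 - 7 \left(-1\right)^{2} = 42 - 7 = 35$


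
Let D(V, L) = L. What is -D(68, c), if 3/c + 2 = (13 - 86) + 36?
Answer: 1/13 ≈ 0.076923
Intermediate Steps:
c = -1/13 (c = 3/(-2 + ((13 - 86) + 36)) = 3/(-2 + (-73 + 36)) = 3/(-2 - 37) = 3/(-39) = 3*(-1/39) = -1/13 ≈ -0.076923)
-D(68, c) = -1*(-1/13) = 1/13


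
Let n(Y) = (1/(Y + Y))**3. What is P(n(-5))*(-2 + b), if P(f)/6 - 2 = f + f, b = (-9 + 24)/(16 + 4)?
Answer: -2997/200 ≈ -14.985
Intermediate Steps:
b = 3/4 (b = 15/20 = 15*(1/20) = 3/4 ≈ 0.75000)
n(Y) = 1/(8*Y**3) (n(Y) = (1/(2*Y))**3 = 1/(8*Y**3))
P(f) = 12 + 12*f (P(f) = 12 + 6*(f + f) = 12 + 6*(2*f) = 12 + 12*f)
P(n(-5))*(-2 + b) = (12 + 12*((1/8)/(-5)**3))*(-2 + 3/4) = (12 + 12*((1/8)*(-1/125)))*(-5/4) = (12 + 12*(-1/1000))*(-5/4) = (12 - 3/250)*(-5/4) = (2997/250)*(-5/4) = -2997/200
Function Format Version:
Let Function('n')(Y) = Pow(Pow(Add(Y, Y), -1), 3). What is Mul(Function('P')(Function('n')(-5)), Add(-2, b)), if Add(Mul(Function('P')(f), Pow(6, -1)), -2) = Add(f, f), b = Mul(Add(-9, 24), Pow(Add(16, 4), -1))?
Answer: Rational(-2997, 200) ≈ -14.985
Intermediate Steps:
b = Rational(3, 4) (b = Mul(15, Pow(20, -1)) = Mul(15, Rational(1, 20)) = Rational(3, 4) ≈ 0.75000)
Function('n')(Y) = Mul(Rational(1, 8), Pow(Y, -3)) (Function('n')(Y) = Pow(Pow(Mul(2, Y), -1), 3) = Pow(Mul(Rational(1, 2), Pow(Y, -1)), 3) = Mul(Rational(1, 8), Pow(Y, -3)))
Function('P')(f) = Add(12, Mul(12, f)) (Function('P')(f) = Add(12, Mul(6, Add(f, f))) = Add(12, Mul(6, Mul(2, f))) = Add(12, Mul(12, f)))
Mul(Function('P')(Function('n')(-5)), Add(-2, b)) = Mul(Add(12, Mul(12, Mul(Rational(1, 8), Pow(-5, -3)))), Add(-2, Rational(3, 4))) = Mul(Add(12, Mul(12, Mul(Rational(1, 8), Rational(-1, 125)))), Rational(-5, 4)) = Mul(Add(12, Mul(12, Rational(-1, 1000))), Rational(-5, 4)) = Mul(Add(12, Rational(-3, 250)), Rational(-5, 4)) = Mul(Rational(2997, 250), Rational(-5, 4)) = Rational(-2997, 200)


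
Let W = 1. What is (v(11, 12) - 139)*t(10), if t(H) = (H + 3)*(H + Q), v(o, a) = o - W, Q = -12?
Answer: 3354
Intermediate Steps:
v(o, a) = -1 + o (v(o, a) = o - 1*1 = o - 1 = -1 + o)
t(H) = (-12 + H)*(3 + H) (t(H) = (H + 3)*(H - 12) = (3 + H)*(-12 + H) = (-12 + H)*(3 + H))
(v(11, 12) - 139)*t(10) = ((-1 + 11) - 139)*(-36 + 10**2 - 9*10) = (10 - 139)*(-36 + 100 - 90) = -129*(-26) = 3354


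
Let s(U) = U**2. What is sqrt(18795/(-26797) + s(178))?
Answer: sqrt(22751118008341)/26797 ≈ 178.00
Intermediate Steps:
sqrt(18795/(-26797) + s(178)) = sqrt(18795/(-26797) + 178**2) = sqrt(18795*(-1/26797) + 31684) = sqrt(-18795/26797 + 31684) = sqrt(849017353/26797) = sqrt(22751118008341)/26797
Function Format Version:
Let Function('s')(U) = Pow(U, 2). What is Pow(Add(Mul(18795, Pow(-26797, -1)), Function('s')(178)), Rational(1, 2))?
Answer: Mul(Rational(1, 26797), Pow(22751118008341, Rational(1, 2))) ≈ 178.00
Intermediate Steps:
Pow(Add(Mul(18795, Pow(-26797, -1)), Function('s')(178)), Rational(1, 2)) = Pow(Add(Mul(18795, Pow(-26797, -1)), Pow(178, 2)), Rational(1, 2)) = Pow(Add(Mul(18795, Rational(-1, 26797)), 31684), Rational(1, 2)) = Pow(Add(Rational(-18795, 26797), 31684), Rational(1, 2)) = Pow(Rational(849017353, 26797), Rational(1, 2)) = Mul(Rational(1, 26797), Pow(22751118008341, Rational(1, 2)))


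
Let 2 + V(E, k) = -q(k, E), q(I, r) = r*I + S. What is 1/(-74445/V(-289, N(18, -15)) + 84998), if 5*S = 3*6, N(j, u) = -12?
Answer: 17368/1476617489 ≈ 1.1762e-5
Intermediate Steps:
S = 18/5 (S = (3*6)/5 = (⅕)*18 = 18/5 ≈ 3.6000)
q(I, r) = 18/5 + I*r (q(I, r) = r*I + 18/5 = I*r + 18/5 = 18/5 + I*r)
V(E, k) = -28/5 - E*k (V(E, k) = -2 - (18/5 + k*E) = -2 - (18/5 + E*k) = -2 + (-18/5 - E*k) = -28/5 - E*k)
1/(-74445/V(-289, N(18, -15)) + 84998) = 1/(-74445/(-28/5 - 1*(-289)*(-12)) + 84998) = 1/(-74445/(-28/5 - 3468) + 84998) = 1/(-74445/(-17368/5) + 84998) = 1/(-74445*(-5/17368) + 84998) = 1/(372225/17368 + 84998) = 1/(1476617489/17368) = 17368/1476617489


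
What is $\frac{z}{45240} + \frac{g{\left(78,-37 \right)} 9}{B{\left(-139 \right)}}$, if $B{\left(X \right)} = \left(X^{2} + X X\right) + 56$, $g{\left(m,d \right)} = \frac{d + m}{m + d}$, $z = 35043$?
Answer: $\frac{226083529}{291782920} \approx 0.77483$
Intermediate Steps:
$g{\left(m,d \right)} = 1$ ($g{\left(m,d \right)} = \frac{d + m}{d + m} = 1$)
$B{\left(X \right)} = 56 + 2 X^{2}$ ($B{\left(X \right)} = \left(X^{2} + X^{2}\right) + 56 = 2 X^{2} + 56 = 56 + 2 X^{2}$)
$\frac{z}{45240} + \frac{g{\left(78,-37 \right)} 9}{B{\left(-139 \right)}} = \frac{35043}{45240} + \frac{1 \cdot 9}{56 + 2 \left(-139\right)^{2}} = 35043 \cdot \frac{1}{45240} + \frac{9}{56 + 2 \cdot 19321} = \frac{11681}{15080} + \frac{9}{56 + 38642} = \frac{11681}{15080} + \frac{9}{38698} = \frac{226083529}{291782920}$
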